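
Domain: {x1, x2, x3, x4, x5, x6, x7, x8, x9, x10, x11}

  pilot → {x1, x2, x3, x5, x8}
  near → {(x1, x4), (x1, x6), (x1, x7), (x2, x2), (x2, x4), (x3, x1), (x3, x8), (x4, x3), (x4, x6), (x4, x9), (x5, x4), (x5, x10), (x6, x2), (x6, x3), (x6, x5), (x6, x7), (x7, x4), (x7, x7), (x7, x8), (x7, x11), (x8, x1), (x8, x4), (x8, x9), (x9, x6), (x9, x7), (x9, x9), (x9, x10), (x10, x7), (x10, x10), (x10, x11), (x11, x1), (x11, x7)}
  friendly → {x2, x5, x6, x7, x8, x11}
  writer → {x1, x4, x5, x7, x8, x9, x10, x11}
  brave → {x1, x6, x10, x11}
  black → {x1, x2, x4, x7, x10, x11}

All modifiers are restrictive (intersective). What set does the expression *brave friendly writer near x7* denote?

{x11}

⟦near x7⟧ = {x : ⟨x, x7⟩ ∈ ⟦near⟧} = {x1, x6, x7, x9, x10, x11}
⟦writer⟧ = {x1, x4, x5, x7, x8, x9, x10, x11}
… ∩ ⟦near x7⟧ = {x1, x4, x5, x7, x8, x9, x10, x11} ∩ {x1, x6, x7, x9, x10, x11} = {x1, x7, x9, x10, x11}
… ∩ ⟦brave⟧ = {x1, x7, x9, x10, x11} ∩ {x1, x6, x10, x11} = {x1, x10, x11}
… ∩ ⟦friendly⟧ = {x1, x10, x11} ∩ {x2, x5, x6, x7, x8, x11} = {x11}
So ⟦brave friendly writer near x7⟧ = {x11}.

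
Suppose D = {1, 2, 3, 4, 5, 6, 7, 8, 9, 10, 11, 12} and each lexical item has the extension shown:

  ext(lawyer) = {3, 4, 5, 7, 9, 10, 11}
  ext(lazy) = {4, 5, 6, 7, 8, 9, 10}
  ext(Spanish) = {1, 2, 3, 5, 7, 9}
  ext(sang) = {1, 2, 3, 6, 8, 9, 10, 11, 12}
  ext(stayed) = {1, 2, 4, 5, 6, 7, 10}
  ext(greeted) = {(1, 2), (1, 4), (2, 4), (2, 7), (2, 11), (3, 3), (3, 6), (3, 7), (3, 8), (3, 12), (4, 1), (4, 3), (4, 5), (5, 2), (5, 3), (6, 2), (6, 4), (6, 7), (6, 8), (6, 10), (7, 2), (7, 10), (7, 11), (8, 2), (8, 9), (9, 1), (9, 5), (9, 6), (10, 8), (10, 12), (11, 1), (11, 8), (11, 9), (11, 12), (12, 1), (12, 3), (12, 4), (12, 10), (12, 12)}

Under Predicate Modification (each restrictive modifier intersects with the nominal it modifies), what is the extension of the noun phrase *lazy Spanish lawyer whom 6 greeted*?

{7}

⟦whom 6 greeted⟧ = {x : ⟨6, x⟩ ∈ ⟦greeted⟧} = {2, 4, 7, 8, 10}
⟦lawyer⟧ = {3, 4, 5, 7, 9, 10, 11}
… ∩ ⟦whom 6 greeted⟧ = {3, 4, 5, 7, 9, 10, 11} ∩ {2, 4, 7, 8, 10} = {4, 7, 10}
… ∩ ⟦lazy⟧ = {4, 7, 10} ∩ {4, 5, 6, 7, 8, 9, 10} = {4, 7, 10}
… ∩ ⟦Spanish⟧ = {4, 7, 10} ∩ {1, 2, 3, 5, 7, 9} = {7}
So ⟦lazy Spanish lawyer whom 6 greeted⟧ = {7}.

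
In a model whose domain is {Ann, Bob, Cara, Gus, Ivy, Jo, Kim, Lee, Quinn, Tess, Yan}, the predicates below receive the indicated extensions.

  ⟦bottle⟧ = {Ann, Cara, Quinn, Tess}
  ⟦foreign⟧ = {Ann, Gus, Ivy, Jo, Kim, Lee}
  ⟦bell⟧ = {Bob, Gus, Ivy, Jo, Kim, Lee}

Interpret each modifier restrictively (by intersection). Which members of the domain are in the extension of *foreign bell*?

{Gus, Ivy, Jo, Kim, Lee}

⟦bell⟧ = {Bob, Gus, Ivy, Jo, Kim, Lee}
… ∩ ⟦foreign⟧ = {Bob, Gus, Ivy, Jo, Kim, Lee} ∩ {Ann, Gus, Ivy, Jo, Kim, Lee} = {Gus, Ivy, Jo, Kim, Lee}
So ⟦foreign bell⟧ = {Gus, Ivy, Jo, Kim, Lee}.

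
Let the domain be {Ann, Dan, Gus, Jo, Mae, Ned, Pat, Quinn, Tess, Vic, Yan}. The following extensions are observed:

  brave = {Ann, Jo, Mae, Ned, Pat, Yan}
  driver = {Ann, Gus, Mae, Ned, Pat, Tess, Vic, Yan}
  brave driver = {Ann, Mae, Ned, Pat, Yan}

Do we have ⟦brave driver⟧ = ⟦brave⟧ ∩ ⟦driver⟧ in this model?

yes

⟦brave⟧ ∩ ⟦driver⟧ = {Ann, Jo, Mae, Ned, Pat, Yan} ∩ {Ann, Gus, Mae, Ned, Pat, Tess, Vic, Yan} = {Ann, Mae, Ned, Pat, Yan}
Observed ⟦brave driver⟧ = {Ann, Mae, Ned, Pat, Yan}.
These coincide, so the modifier is intersective here.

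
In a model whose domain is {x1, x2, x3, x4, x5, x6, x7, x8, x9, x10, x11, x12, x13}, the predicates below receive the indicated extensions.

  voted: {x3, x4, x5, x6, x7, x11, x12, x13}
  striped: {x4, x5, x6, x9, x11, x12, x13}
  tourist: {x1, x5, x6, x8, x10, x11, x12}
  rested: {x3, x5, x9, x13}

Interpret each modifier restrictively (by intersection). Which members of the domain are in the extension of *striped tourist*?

{x5, x6, x11, x12}

⟦tourist⟧ = {x1, x5, x6, x8, x10, x11, x12}
… ∩ ⟦striped⟧ = {x1, x5, x6, x8, x10, x11, x12} ∩ {x4, x5, x6, x9, x11, x12, x13} = {x5, x6, x11, x12}
So ⟦striped tourist⟧ = {x5, x6, x11, x12}.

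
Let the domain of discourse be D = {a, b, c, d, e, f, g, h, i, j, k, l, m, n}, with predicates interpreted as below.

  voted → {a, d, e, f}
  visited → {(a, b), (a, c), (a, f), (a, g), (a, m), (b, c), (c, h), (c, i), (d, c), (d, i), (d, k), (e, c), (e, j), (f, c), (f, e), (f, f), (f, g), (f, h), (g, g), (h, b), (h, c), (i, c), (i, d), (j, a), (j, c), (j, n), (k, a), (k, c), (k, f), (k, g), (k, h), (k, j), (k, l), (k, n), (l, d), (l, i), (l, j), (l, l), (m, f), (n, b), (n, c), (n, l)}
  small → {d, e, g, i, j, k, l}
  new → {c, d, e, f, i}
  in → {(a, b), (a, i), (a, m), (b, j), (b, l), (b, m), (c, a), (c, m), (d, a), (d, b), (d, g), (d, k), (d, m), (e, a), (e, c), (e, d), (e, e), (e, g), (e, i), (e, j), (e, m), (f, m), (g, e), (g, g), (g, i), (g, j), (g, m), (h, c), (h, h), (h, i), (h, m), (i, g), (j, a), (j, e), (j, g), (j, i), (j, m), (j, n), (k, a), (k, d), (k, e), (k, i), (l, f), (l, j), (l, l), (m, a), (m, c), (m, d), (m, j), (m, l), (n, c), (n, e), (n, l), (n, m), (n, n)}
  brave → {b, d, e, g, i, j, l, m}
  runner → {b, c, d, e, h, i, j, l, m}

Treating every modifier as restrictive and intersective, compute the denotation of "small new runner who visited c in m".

⟦who visited c⟧ = {x : ⟨x, c⟩ ∈ ⟦visited⟧} = {a, b, d, e, f, h, i, j, k, n}
⟦in m⟧ = {x : ⟨x, m⟩ ∈ ⟦in⟧} = {a, b, c, d, e, f, g, h, j, n}
⟦runner⟧ = {b, c, d, e, h, i, j, l, m}
… ∩ ⟦who visited c⟧ = {b, c, d, e, h, i, j, l, m} ∩ {a, b, d, e, f, h, i, j, k, n} = {b, d, e, h, i, j}
… ∩ ⟦in m⟧ = {b, d, e, h, i, j} ∩ {a, b, c, d, e, f, g, h, j, n} = {b, d, e, h, j}
… ∩ ⟦small⟧ = {b, d, e, h, j} ∩ {d, e, g, i, j, k, l} = {d, e, j}
… ∩ ⟦new⟧ = {d, e, j} ∩ {c, d, e, f, i} = {d, e}
So ⟦small new runner who visited c in m⟧ = {d, e}.

{d, e}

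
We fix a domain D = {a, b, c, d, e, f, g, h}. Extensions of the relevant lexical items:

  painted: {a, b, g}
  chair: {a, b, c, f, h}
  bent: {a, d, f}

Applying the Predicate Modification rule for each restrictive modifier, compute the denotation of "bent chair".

⟦chair⟧ = {a, b, c, f, h}
… ∩ ⟦bent⟧ = {a, b, c, f, h} ∩ {a, d, f} = {a, f}
So ⟦bent chair⟧ = {a, f}.

{a, f}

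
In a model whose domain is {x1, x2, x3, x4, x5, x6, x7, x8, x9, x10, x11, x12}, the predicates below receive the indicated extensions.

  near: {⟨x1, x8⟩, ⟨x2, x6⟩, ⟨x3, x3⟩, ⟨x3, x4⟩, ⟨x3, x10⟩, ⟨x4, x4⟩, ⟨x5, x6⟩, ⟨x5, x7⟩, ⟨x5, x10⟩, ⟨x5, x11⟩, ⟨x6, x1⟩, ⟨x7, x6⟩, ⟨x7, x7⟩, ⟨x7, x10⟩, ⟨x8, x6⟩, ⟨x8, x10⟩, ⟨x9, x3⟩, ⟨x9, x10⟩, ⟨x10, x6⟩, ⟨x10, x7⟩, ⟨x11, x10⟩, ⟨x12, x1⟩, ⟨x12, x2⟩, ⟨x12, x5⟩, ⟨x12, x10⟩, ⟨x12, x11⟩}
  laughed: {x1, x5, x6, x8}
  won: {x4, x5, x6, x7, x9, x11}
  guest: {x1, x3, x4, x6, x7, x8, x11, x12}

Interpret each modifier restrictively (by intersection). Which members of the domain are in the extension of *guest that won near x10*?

{x7, x11}

⟦that won⟧ = ⟦won⟧ = {x4, x5, x6, x7, x9, x11}
⟦near x10⟧ = {x : ⟨x, x10⟩ ∈ ⟦near⟧} = {x3, x5, x7, x8, x9, x11, x12}
⟦guest⟧ = {x1, x3, x4, x6, x7, x8, x11, x12}
… ∩ ⟦that won⟧ = {x1, x3, x4, x6, x7, x8, x11, x12} ∩ {x4, x5, x6, x7, x9, x11} = {x4, x6, x7, x11}
… ∩ ⟦near x10⟧ = {x4, x6, x7, x11} ∩ {x3, x5, x7, x8, x9, x11, x12} = {x7, x11}
So ⟦guest that won near x10⟧ = {x7, x11}.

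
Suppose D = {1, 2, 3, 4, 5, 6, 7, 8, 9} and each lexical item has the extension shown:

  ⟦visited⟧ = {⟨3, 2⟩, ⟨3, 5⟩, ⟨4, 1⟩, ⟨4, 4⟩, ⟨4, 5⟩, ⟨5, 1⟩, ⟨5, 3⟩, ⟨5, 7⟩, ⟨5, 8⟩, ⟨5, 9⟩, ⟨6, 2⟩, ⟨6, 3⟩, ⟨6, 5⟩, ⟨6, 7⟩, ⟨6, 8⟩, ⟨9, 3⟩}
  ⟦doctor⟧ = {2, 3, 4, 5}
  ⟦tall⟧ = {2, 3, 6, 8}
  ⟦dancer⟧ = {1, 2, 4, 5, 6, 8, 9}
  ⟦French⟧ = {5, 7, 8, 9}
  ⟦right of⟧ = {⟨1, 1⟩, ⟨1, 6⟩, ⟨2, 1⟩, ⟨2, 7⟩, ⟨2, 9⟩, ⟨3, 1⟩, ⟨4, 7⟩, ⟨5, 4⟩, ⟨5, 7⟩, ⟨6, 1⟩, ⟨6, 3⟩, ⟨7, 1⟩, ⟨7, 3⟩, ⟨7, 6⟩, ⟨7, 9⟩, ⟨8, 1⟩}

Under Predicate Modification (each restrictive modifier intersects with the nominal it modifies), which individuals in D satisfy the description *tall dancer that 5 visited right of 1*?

{8}

⟦that 5 visited⟧ = {x : ⟨5, x⟩ ∈ ⟦visited⟧} = {1, 3, 7, 8, 9}
⟦right of 1⟧ = {x : ⟨x, 1⟩ ∈ ⟦right of⟧} = {1, 2, 3, 6, 7, 8}
⟦dancer⟧ = {1, 2, 4, 5, 6, 8, 9}
… ∩ ⟦that 5 visited⟧ = {1, 2, 4, 5, 6, 8, 9} ∩ {1, 3, 7, 8, 9} = {1, 8, 9}
… ∩ ⟦right of 1⟧ = {1, 8, 9} ∩ {1, 2, 3, 6, 7, 8} = {1, 8}
… ∩ ⟦tall⟧ = {1, 8} ∩ {2, 3, 6, 8} = {8}
So ⟦tall dancer that 5 visited right of 1⟧ = {8}.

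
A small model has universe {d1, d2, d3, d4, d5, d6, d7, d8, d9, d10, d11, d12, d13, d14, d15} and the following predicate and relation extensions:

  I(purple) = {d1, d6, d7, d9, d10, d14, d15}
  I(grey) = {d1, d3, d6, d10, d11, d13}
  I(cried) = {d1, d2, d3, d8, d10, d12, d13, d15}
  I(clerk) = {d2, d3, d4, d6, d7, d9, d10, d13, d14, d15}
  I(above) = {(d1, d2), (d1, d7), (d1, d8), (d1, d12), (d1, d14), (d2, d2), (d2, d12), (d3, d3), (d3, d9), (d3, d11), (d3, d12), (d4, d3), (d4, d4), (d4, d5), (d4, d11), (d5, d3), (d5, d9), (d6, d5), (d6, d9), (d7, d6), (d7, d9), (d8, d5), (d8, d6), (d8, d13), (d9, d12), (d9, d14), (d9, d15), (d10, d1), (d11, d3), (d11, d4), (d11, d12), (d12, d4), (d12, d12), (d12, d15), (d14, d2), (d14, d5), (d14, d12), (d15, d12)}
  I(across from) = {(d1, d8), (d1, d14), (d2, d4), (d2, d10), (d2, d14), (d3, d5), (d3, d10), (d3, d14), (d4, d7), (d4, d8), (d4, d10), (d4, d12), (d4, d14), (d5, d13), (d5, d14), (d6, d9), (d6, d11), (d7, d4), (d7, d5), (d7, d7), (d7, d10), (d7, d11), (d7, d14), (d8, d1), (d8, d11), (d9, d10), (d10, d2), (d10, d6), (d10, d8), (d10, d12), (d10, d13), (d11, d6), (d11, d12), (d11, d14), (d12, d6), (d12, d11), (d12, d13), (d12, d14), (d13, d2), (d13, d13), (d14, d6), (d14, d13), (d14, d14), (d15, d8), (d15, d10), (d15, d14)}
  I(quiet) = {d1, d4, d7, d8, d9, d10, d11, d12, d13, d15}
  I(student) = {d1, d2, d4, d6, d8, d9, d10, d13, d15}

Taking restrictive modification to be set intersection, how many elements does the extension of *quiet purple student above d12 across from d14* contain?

⟦above d12⟧ = {x : ⟨x, d12⟩ ∈ ⟦above⟧} = {d1, d2, d3, d9, d11, d12, d14, d15}
⟦across from d14⟧ = {x : ⟨x, d14⟩ ∈ ⟦across from⟧} = {d1, d2, d3, d4, d5, d7, d11, d12, d14, d15}
⟦student⟧ = {d1, d2, d4, d6, d8, d9, d10, d13, d15}
… ∩ ⟦above d12⟧ = {d1, d2, d4, d6, d8, d9, d10, d13, d15} ∩ {d1, d2, d3, d9, d11, d12, d14, d15} = {d1, d2, d9, d15}
… ∩ ⟦across from d14⟧ = {d1, d2, d9, d15} ∩ {d1, d2, d3, d4, d5, d7, d11, d12, d14, d15} = {d1, d2, d15}
… ∩ ⟦quiet⟧ = {d1, d2, d15} ∩ {d1, d4, d7, d8, d9, d10, d11, d12, d13, d15} = {d1, d15}
… ∩ ⟦purple⟧ = {d1, d15} ∩ {d1, d6, d7, d9, d10, d14, d15} = {d1, d15}
⟦quiet purple student above d12 across from d14⟧ = {d1, d15}, so the cardinality is 2.

2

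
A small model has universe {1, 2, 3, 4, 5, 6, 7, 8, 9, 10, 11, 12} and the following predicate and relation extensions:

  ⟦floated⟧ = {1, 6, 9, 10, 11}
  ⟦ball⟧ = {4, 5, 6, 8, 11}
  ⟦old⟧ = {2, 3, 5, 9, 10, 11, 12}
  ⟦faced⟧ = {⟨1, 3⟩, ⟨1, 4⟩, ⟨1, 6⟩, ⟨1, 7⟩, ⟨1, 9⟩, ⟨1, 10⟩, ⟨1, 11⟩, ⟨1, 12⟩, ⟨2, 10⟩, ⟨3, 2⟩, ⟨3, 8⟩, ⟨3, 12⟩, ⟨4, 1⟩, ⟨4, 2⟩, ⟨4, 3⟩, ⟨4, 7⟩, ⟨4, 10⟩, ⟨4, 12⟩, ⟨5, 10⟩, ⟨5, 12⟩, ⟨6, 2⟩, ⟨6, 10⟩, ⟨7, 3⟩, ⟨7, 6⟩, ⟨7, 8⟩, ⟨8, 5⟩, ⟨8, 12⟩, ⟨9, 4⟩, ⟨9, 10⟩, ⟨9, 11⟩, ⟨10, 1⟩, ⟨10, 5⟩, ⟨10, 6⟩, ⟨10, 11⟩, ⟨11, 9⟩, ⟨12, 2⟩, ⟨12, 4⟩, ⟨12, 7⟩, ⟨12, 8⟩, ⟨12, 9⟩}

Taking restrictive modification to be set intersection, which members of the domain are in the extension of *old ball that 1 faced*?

{11}

⟦that 1 faced⟧ = {x : ⟨1, x⟩ ∈ ⟦faced⟧} = {3, 4, 6, 7, 9, 10, 11, 12}
⟦ball⟧ = {4, 5, 6, 8, 11}
… ∩ ⟦that 1 faced⟧ = {4, 5, 6, 8, 11} ∩ {3, 4, 6, 7, 9, 10, 11, 12} = {4, 6, 11}
… ∩ ⟦old⟧ = {4, 6, 11} ∩ {2, 3, 5, 9, 10, 11, 12} = {11}
So ⟦old ball that 1 faced⟧ = {11}.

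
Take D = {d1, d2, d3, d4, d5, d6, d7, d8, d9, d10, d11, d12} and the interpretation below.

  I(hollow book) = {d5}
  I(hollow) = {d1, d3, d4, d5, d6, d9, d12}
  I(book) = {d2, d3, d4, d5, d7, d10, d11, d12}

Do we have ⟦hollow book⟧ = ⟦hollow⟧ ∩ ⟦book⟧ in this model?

⟦hollow⟧ ∩ ⟦book⟧ = {d1, d3, d4, d5, d6, d9, d12} ∩ {d2, d3, d4, d5, d7, d10, d11, d12} = {d3, d4, d5, d12}
Observed ⟦hollow book⟧ = {d5}.
These differ, so the modifier is not intersective in this model.

no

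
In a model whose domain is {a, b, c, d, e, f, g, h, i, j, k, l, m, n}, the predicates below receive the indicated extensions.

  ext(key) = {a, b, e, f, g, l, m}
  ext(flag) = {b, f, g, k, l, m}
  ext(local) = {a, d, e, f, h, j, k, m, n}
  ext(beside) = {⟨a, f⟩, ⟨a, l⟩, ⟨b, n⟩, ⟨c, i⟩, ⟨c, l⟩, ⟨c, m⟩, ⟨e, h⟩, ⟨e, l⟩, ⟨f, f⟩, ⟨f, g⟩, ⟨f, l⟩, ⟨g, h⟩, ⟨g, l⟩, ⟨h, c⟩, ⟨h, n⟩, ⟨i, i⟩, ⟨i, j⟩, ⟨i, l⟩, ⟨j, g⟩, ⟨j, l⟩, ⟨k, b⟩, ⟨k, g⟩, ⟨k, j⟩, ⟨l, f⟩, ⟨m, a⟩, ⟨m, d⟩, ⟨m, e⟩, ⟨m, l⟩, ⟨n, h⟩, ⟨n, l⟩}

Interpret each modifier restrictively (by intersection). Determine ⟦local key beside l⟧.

⟦beside l⟧ = {x : ⟨x, l⟩ ∈ ⟦beside⟧} = {a, c, e, f, g, i, j, m, n}
⟦key⟧ = {a, b, e, f, g, l, m}
… ∩ ⟦beside l⟧ = {a, b, e, f, g, l, m} ∩ {a, c, e, f, g, i, j, m, n} = {a, e, f, g, m}
… ∩ ⟦local⟧ = {a, e, f, g, m} ∩ {a, d, e, f, h, j, k, m, n} = {a, e, f, m}
So ⟦local key beside l⟧ = {a, e, f, m}.

{a, e, f, m}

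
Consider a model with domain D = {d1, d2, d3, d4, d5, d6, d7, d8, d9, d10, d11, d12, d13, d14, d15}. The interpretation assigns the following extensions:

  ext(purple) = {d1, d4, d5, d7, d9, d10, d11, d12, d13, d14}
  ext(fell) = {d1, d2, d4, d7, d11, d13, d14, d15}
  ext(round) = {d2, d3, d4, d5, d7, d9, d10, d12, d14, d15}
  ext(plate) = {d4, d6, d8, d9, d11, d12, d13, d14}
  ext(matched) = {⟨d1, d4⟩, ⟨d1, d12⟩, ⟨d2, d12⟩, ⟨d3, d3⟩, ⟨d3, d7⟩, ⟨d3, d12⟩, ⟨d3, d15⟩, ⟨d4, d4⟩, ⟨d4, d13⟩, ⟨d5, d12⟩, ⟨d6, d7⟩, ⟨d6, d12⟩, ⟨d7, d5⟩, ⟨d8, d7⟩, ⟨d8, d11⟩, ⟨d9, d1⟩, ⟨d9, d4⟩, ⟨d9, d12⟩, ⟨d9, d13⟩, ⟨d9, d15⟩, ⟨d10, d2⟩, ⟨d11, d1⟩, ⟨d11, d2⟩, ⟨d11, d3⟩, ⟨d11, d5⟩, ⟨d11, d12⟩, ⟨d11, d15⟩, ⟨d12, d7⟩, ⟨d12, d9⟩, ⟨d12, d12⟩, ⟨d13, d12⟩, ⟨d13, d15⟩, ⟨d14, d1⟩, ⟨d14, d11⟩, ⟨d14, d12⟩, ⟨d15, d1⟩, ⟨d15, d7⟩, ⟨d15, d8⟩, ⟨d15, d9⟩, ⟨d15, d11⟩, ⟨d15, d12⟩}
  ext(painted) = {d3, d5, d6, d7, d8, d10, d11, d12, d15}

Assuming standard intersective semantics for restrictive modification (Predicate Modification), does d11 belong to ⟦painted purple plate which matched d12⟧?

yes

⟦which matched d12⟧ = {x : ⟨x, d12⟩ ∈ ⟦matched⟧} = {d1, d2, d3, d5, d6, d9, d11, d12, d13, d14, d15}
⟦plate⟧ = {d4, d6, d8, d9, d11, d12, d13, d14}
… ∩ ⟦which matched d12⟧ = {d4, d6, d8, d9, d11, d12, d13, d14} ∩ {d1, d2, d3, d5, d6, d9, d11, d12, d13, d14, d15} = {d6, d9, d11, d12, d13, d14}
… ∩ ⟦painted⟧ = {d6, d9, d11, d12, d13, d14} ∩ {d3, d5, d6, d7, d8, d10, d11, d12, d15} = {d6, d11, d12}
… ∩ ⟦purple⟧ = {d6, d11, d12} ∩ {d1, d4, d5, d7, d9, d10, d11, d12, d13, d14} = {d11, d12}
⟦painted purple plate which matched d12⟧ = {d11, d12}; d11 ∈ this set.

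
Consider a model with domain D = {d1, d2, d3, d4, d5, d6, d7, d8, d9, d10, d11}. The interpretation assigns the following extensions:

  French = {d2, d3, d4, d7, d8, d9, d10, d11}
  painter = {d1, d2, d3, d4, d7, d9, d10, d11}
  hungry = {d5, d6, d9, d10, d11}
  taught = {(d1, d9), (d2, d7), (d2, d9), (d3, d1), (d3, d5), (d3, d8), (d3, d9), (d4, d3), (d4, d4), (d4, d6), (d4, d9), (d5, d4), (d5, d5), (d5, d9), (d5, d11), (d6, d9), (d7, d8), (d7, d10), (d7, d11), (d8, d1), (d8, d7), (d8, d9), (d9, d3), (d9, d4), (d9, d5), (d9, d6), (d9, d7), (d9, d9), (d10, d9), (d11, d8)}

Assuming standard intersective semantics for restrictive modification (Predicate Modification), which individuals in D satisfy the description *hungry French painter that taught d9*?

{d9, d10}

⟦that taught d9⟧ = {x : ⟨x, d9⟩ ∈ ⟦taught⟧} = {d1, d2, d3, d4, d5, d6, d8, d9, d10}
⟦painter⟧ = {d1, d2, d3, d4, d7, d9, d10, d11}
… ∩ ⟦that taught d9⟧ = {d1, d2, d3, d4, d7, d9, d10, d11} ∩ {d1, d2, d3, d4, d5, d6, d8, d9, d10} = {d1, d2, d3, d4, d9, d10}
… ∩ ⟦hungry⟧ = {d1, d2, d3, d4, d9, d10} ∩ {d5, d6, d9, d10, d11} = {d9, d10}
… ∩ ⟦French⟧ = {d9, d10} ∩ {d2, d3, d4, d7, d8, d9, d10, d11} = {d9, d10}
So ⟦hungry French painter that taught d9⟧ = {d9, d10}.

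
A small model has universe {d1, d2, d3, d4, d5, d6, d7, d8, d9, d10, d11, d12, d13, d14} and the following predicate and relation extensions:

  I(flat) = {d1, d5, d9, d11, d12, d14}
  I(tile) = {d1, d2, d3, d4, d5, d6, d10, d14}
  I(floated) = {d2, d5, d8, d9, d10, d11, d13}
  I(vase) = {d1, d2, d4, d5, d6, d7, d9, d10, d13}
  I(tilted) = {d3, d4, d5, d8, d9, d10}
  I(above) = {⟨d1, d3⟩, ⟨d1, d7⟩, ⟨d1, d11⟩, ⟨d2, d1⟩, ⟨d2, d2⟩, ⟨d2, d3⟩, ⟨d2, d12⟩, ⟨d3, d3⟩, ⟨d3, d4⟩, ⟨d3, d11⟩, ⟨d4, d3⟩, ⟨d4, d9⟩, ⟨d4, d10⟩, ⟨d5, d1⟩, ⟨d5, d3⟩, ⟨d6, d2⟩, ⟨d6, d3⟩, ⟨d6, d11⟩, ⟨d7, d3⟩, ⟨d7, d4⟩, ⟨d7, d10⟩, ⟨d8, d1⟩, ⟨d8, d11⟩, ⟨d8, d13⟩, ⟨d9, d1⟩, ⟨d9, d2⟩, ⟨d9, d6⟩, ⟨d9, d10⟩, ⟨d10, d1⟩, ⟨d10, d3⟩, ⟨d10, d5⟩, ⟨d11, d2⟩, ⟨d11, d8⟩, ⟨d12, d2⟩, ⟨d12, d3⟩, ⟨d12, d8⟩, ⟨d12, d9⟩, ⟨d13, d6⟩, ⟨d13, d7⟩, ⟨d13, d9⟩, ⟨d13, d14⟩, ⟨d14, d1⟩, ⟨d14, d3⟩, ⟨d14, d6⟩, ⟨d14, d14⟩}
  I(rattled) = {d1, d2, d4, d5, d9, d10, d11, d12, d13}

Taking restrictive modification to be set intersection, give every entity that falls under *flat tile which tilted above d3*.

{d5}

⟦which tilted⟧ = ⟦tilted⟧ = {d3, d4, d5, d8, d9, d10}
⟦above d3⟧ = {x : ⟨x, d3⟩ ∈ ⟦above⟧} = {d1, d2, d3, d4, d5, d6, d7, d10, d12, d14}
⟦tile⟧ = {d1, d2, d3, d4, d5, d6, d10, d14}
… ∩ ⟦which tilted⟧ = {d1, d2, d3, d4, d5, d6, d10, d14} ∩ {d3, d4, d5, d8, d9, d10} = {d3, d4, d5, d10}
… ∩ ⟦above d3⟧ = {d3, d4, d5, d10} ∩ {d1, d2, d3, d4, d5, d6, d7, d10, d12, d14} = {d3, d4, d5, d10}
… ∩ ⟦flat⟧ = {d3, d4, d5, d10} ∩ {d1, d5, d9, d11, d12, d14} = {d5}
So ⟦flat tile which tilted above d3⟧ = {d5}.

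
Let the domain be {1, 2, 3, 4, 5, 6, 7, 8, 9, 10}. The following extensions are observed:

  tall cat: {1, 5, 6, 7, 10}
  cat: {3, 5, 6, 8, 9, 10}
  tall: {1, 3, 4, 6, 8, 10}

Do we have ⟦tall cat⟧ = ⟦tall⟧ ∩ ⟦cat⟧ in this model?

⟦tall⟧ ∩ ⟦cat⟧ = {1, 3, 4, 6, 8, 10} ∩ {3, 5, 6, 8, 9, 10} = {3, 6, 8, 10}
Observed ⟦tall cat⟧ = {1, 5, 6, 7, 10}.
These differ, so the modifier is not intersective in this model.

no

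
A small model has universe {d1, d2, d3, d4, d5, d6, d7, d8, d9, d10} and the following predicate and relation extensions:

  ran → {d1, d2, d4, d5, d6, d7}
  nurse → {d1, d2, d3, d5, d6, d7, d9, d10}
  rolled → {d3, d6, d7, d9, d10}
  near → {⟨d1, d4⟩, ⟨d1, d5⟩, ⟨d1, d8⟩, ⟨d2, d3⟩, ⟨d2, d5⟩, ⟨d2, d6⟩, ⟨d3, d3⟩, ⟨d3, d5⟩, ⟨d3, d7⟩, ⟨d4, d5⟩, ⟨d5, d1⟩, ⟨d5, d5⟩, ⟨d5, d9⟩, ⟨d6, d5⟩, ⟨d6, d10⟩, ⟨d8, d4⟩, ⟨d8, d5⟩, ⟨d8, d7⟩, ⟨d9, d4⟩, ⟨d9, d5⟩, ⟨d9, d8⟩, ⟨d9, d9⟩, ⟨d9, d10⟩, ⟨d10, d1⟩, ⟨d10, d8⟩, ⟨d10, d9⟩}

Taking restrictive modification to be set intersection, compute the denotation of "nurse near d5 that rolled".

⟦near d5⟧ = {x : ⟨x, d5⟩ ∈ ⟦near⟧} = {d1, d2, d3, d4, d5, d6, d8, d9}
⟦that rolled⟧ = ⟦rolled⟧ = {d3, d6, d7, d9, d10}
⟦nurse⟧ = {d1, d2, d3, d5, d6, d7, d9, d10}
… ∩ ⟦near d5⟧ = {d1, d2, d3, d5, d6, d7, d9, d10} ∩ {d1, d2, d3, d4, d5, d6, d8, d9} = {d1, d2, d3, d5, d6, d9}
… ∩ ⟦that rolled⟧ = {d1, d2, d3, d5, d6, d9} ∩ {d3, d6, d7, d9, d10} = {d3, d6, d9}
So ⟦nurse near d5 that rolled⟧ = {d3, d6, d9}.

{d3, d6, d9}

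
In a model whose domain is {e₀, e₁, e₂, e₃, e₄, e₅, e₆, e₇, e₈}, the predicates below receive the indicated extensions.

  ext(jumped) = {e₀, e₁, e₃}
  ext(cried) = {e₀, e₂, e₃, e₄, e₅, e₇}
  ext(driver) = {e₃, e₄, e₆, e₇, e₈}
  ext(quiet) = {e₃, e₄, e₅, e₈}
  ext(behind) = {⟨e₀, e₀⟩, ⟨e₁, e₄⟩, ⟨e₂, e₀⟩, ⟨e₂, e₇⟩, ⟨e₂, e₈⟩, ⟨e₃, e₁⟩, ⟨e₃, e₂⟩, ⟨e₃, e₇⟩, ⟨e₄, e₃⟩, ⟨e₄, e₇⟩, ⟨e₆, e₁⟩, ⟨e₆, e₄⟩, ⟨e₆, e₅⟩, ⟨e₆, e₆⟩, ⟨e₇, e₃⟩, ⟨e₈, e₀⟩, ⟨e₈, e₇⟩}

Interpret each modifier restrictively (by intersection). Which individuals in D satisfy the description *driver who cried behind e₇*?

{e₃, e₄}

⟦who cried⟧ = ⟦cried⟧ = {e₀, e₂, e₃, e₄, e₅, e₇}
⟦behind e₇⟧ = {x : ⟨x, e₇⟩ ∈ ⟦behind⟧} = {e₂, e₃, e₄, e₈}
⟦driver⟧ = {e₃, e₄, e₆, e₇, e₈}
… ∩ ⟦who cried⟧ = {e₃, e₄, e₆, e₇, e₈} ∩ {e₀, e₂, e₃, e₄, e₅, e₇} = {e₃, e₄, e₇}
… ∩ ⟦behind e₇⟧ = {e₃, e₄, e₇} ∩ {e₂, e₃, e₄, e₈} = {e₃, e₄}
So ⟦driver who cried behind e₇⟧ = {e₃, e₄}.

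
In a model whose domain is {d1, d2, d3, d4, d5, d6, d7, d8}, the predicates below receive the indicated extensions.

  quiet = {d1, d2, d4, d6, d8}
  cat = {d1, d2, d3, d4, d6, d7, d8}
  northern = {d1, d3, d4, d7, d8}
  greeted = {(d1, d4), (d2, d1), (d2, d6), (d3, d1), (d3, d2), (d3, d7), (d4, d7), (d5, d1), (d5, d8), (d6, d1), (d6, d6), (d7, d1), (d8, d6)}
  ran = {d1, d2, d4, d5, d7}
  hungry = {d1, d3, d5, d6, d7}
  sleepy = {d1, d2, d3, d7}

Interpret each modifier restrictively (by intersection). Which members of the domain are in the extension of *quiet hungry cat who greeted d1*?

⟦who greeted d1⟧ = {x : ⟨x, d1⟩ ∈ ⟦greeted⟧} = {d2, d3, d5, d6, d7}
⟦cat⟧ = {d1, d2, d3, d4, d6, d7, d8}
… ∩ ⟦who greeted d1⟧ = {d1, d2, d3, d4, d6, d7, d8} ∩ {d2, d3, d5, d6, d7} = {d2, d3, d6, d7}
… ∩ ⟦quiet⟧ = {d2, d3, d6, d7} ∩ {d1, d2, d4, d6, d8} = {d2, d6}
… ∩ ⟦hungry⟧ = {d2, d6} ∩ {d1, d3, d5, d6, d7} = {d6}
So ⟦quiet hungry cat who greeted d1⟧ = {d6}.

{d6}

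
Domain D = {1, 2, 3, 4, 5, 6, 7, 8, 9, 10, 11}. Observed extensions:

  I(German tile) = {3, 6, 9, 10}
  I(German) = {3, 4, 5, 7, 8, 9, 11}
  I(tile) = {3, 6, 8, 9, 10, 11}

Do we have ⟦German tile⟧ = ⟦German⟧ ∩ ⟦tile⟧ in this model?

⟦German⟧ ∩ ⟦tile⟧ = {3, 4, 5, 7, 8, 9, 11} ∩ {3, 6, 8, 9, 10, 11} = {3, 8, 9, 11}
Observed ⟦German tile⟧ = {3, 6, 9, 10}.
These differ, so the modifier is not intersective in this model.

no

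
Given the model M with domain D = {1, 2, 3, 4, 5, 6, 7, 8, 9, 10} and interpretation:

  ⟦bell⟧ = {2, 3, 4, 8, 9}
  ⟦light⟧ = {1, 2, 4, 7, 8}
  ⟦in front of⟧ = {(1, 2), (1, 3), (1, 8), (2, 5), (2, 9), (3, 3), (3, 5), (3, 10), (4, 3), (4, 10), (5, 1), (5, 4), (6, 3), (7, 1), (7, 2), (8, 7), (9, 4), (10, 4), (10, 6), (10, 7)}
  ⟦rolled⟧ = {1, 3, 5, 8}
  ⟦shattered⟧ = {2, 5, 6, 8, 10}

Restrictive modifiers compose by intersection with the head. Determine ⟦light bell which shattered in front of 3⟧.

⟦which shattered⟧ = ⟦shattered⟧ = {2, 5, 6, 8, 10}
⟦in front of 3⟧ = {x : ⟨x, 3⟩ ∈ ⟦in front of⟧} = {1, 3, 4, 6}
⟦bell⟧ = {2, 3, 4, 8, 9}
… ∩ ⟦which shattered⟧ = {2, 3, 4, 8, 9} ∩ {2, 5, 6, 8, 10} = {2, 8}
… ∩ ⟦in front of 3⟧ = {2, 8} ∩ {1, 3, 4, 6} = ∅
… ∩ ⟦light⟧ = ∅ ∩ {1, 2, 4, 7, 8} = ∅
So ⟦light bell which shattered in front of 3⟧ = {}.

{}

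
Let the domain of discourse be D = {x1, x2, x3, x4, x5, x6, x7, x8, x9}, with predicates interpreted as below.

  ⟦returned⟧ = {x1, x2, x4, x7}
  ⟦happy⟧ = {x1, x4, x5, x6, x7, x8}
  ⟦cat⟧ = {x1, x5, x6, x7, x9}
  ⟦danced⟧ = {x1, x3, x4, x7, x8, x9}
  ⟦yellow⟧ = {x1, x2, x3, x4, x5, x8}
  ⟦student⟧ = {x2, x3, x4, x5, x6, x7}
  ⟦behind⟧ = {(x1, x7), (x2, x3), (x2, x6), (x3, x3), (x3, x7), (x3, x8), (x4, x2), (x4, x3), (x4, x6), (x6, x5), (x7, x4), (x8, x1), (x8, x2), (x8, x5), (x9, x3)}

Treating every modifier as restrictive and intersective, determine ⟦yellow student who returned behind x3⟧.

{x2, x4}

⟦who returned⟧ = ⟦returned⟧ = {x1, x2, x4, x7}
⟦behind x3⟧ = {x : ⟨x, x3⟩ ∈ ⟦behind⟧} = {x2, x3, x4, x9}
⟦student⟧ = {x2, x3, x4, x5, x6, x7}
… ∩ ⟦who returned⟧ = {x2, x3, x4, x5, x6, x7} ∩ {x1, x2, x4, x7} = {x2, x4, x7}
… ∩ ⟦behind x3⟧ = {x2, x4, x7} ∩ {x2, x3, x4, x9} = {x2, x4}
… ∩ ⟦yellow⟧ = {x2, x4} ∩ {x1, x2, x3, x4, x5, x8} = {x2, x4}
So ⟦yellow student who returned behind x3⟧ = {x2, x4}.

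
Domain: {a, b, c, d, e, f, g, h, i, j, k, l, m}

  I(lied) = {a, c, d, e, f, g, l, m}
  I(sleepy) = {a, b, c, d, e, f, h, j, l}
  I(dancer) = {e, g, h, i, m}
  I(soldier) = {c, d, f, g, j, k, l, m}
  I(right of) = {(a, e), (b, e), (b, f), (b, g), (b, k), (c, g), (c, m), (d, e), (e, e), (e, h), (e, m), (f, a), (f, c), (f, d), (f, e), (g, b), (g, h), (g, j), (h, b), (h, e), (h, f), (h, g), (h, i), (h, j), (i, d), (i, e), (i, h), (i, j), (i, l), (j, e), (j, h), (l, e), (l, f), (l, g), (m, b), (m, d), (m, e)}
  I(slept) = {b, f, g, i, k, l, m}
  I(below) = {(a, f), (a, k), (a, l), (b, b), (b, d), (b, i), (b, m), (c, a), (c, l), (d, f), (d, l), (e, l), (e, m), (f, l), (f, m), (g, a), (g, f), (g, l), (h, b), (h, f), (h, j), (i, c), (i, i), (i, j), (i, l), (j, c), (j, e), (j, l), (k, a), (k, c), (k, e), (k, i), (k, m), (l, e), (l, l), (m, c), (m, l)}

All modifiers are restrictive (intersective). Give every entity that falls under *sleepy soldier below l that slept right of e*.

⟦below l⟧ = {x : ⟨x, l⟩ ∈ ⟦below⟧} = {a, c, d, e, f, g, i, j, l, m}
⟦that slept⟧ = ⟦slept⟧ = {b, f, g, i, k, l, m}
⟦right of e⟧ = {x : ⟨x, e⟩ ∈ ⟦right of⟧} = {a, b, d, e, f, h, i, j, l, m}
⟦soldier⟧ = {c, d, f, g, j, k, l, m}
… ∩ ⟦below l⟧ = {c, d, f, g, j, k, l, m} ∩ {a, c, d, e, f, g, i, j, l, m} = {c, d, f, g, j, l, m}
… ∩ ⟦that slept⟧ = {c, d, f, g, j, l, m} ∩ {b, f, g, i, k, l, m} = {f, g, l, m}
… ∩ ⟦right of e⟧ = {f, g, l, m} ∩ {a, b, d, e, f, h, i, j, l, m} = {f, l, m}
… ∩ ⟦sleepy⟧ = {f, l, m} ∩ {a, b, c, d, e, f, h, j, l} = {f, l}
So ⟦sleepy soldier below l that slept right of e⟧ = {f, l}.

{f, l}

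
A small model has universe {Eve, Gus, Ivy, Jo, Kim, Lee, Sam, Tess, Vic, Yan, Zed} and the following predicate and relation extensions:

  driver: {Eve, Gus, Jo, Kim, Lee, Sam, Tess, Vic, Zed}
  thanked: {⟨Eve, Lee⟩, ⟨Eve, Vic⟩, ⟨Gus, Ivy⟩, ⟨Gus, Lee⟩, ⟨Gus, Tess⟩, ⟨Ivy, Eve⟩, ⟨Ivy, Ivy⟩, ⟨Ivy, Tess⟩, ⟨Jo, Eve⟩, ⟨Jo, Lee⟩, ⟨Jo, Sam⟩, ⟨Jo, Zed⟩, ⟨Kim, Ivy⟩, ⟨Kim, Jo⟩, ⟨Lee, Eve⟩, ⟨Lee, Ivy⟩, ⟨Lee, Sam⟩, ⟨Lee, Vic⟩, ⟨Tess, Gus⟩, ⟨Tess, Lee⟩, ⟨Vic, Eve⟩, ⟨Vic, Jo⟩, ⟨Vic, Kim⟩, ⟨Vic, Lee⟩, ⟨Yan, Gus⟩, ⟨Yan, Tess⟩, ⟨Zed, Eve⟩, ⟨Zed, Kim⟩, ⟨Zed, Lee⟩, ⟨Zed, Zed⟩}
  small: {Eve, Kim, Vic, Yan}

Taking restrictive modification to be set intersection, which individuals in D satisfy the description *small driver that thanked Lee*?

{Eve, Vic}

⟦that thanked Lee⟧ = {x : ⟨x, Lee⟩ ∈ ⟦thanked⟧} = {Eve, Gus, Jo, Tess, Vic, Zed}
⟦driver⟧ = {Eve, Gus, Jo, Kim, Lee, Sam, Tess, Vic, Zed}
… ∩ ⟦that thanked Lee⟧ = {Eve, Gus, Jo, Kim, Lee, Sam, Tess, Vic, Zed} ∩ {Eve, Gus, Jo, Tess, Vic, Zed} = {Eve, Gus, Jo, Tess, Vic, Zed}
… ∩ ⟦small⟧ = {Eve, Gus, Jo, Tess, Vic, Zed} ∩ {Eve, Kim, Vic, Yan} = {Eve, Vic}
So ⟦small driver that thanked Lee⟧ = {Eve, Vic}.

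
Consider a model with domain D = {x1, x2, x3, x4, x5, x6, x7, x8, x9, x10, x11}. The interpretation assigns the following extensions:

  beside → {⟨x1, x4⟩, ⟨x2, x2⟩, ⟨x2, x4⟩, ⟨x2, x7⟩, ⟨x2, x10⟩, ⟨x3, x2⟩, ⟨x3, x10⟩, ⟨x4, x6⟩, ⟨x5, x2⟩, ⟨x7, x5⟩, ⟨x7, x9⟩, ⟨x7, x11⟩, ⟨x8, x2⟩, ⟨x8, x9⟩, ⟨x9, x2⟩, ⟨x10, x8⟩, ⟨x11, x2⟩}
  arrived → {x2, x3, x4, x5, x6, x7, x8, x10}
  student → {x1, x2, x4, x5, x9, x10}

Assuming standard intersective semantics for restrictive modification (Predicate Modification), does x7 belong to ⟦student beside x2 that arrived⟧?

no

⟦beside x2⟧ = {x : ⟨x, x2⟩ ∈ ⟦beside⟧} = {x2, x3, x5, x8, x9, x11}
⟦that arrived⟧ = ⟦arrived⟧ = {x2, x3, x4, x5, x6, x7, x8, x10}
⟦student⟧ = {x1, x2, x4, x5, x9, x10}
… ∩ ⟦beside x2⟧ = {x1, x2, x4, x5, x9, x10} ∩ {x2, x3, x5, x8, x9, x11} = {x2, x5, x9}
… ∩ ⟦that arrived⟧ = {x2, x5, x9} ∩ {x2, x3, x4, x5, x6, x7, x8, x10} = {x2, x5}
⟦student beside x2 that arrived⟧ = {x2, x5}; x7 ∉ this set.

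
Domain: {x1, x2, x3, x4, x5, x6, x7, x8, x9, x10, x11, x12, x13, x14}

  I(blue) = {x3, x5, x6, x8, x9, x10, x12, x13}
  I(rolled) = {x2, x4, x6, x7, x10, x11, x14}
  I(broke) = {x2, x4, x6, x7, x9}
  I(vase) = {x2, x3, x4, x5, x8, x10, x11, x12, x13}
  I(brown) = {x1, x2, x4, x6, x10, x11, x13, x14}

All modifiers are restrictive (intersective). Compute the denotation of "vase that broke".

⟦that broke⟧ = ⟦broke⟧ = {x2, x4, x6, x7, x9}
⟦vase⟧ = {x2, x3, x4, x5, x8, x10, x11, x12, x13}
… ∩ ⟦that broke⟧ = {x2, x3, x4, x5, x8, x10, x11, x12, x13} ∩ {x2, x4, x6, x7, x9} = {x2, x4}
So ⟦vase that broke⟧ = {x2, x4}.

{x2, x4}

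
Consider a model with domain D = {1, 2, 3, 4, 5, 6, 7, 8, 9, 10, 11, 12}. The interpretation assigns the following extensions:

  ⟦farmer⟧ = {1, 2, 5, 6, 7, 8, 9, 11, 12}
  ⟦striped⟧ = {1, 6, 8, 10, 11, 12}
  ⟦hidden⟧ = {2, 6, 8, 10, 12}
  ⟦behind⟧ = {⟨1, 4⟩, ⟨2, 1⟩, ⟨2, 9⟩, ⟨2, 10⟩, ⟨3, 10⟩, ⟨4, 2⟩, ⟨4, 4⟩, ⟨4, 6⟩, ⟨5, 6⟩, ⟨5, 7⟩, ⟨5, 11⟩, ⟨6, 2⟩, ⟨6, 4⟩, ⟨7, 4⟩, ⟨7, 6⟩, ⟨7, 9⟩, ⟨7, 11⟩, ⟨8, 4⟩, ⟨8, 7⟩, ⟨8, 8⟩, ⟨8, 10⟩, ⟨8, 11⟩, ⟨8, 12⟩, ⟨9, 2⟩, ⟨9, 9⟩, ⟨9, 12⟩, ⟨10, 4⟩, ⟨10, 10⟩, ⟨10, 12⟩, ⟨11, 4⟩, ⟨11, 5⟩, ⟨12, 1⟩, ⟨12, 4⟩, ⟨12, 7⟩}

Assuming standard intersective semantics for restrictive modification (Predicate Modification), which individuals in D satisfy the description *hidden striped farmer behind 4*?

{6, 8, 12}

⟦behind 4⟧ = {x : ⟨x, 4⟩ ∈ ⟦behind⟧} = {1, 4, 6, 7, 8, 10, 11, 12}
⟦farmer⟧ = {1, 2, 5, 6, 7, 8, 9, 11, 12}
… ∩ ⟦behind 4⟧ = {1, 2, 5, 6, 7, 8, 9, 11, 12} ∩ {1, 4, 6, 7, 8, 10, 11, 12} = {1, 6, 7, 8, 11, 12}
… ∩ ⟦hidden⟧ = {1, 6, 7, 8, 11, 12} ∩ {2, 6, 8, 10, 12} = {6, 8, 12}
… ∩ ⟦striped⟧ = {6, 8, 12} ∩ {1, 6, 8, 10, 11, 12} = {6, 8, 12}
So ⟦hidden striped farmer behind 4⟧ = {6, 8, 12}.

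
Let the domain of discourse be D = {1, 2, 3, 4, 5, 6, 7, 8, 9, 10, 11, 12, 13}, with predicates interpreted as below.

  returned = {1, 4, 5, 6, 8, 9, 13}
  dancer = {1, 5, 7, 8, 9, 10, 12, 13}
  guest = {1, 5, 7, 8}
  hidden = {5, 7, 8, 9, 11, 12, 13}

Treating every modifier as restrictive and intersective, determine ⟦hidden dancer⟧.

⟦dancer⟧ = {1, 5, 7, 8, 9, 10, 12, 13}
… ∩ ⟦hidden⟧ = {1, 5, 7, 8, 9, 10, 12, 13} ∩ {5, 7, 8, 9, 11, 12, 13} = {5, 7, 8, 9, 12, 13}
So ⟦hidden dancer⟧ = {5, 7, 8, 9, 12, 13}.

{5, 7, 8, 9, 12, 13}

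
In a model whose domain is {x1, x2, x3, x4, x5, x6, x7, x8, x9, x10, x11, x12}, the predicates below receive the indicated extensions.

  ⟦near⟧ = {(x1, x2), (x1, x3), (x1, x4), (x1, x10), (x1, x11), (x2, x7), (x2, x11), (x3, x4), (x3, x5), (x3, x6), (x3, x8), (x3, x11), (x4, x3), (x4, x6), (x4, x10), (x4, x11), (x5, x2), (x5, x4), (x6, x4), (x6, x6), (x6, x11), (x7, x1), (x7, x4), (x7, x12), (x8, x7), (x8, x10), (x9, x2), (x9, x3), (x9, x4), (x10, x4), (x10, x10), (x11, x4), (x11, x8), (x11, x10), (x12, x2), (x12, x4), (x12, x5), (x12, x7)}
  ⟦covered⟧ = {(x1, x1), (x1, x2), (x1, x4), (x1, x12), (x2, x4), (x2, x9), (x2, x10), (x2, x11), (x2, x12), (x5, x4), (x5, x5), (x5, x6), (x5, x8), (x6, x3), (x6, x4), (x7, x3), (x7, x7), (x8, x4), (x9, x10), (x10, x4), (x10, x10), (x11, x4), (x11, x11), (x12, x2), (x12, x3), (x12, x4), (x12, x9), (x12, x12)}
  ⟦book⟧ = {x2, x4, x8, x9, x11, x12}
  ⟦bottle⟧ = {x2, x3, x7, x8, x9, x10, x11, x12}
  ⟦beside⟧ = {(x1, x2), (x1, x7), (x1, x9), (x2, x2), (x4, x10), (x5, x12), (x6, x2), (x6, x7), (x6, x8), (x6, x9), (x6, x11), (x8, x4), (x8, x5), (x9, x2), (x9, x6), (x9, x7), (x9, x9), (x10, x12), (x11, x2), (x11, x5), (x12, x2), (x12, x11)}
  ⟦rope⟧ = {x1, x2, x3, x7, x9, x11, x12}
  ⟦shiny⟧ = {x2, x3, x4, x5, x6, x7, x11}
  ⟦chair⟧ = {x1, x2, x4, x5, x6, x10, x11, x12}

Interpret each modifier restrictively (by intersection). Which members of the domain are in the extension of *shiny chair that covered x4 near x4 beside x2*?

{x6, x11}

⟦that covered x4⟧ = {x : ⟨x, x4⟩ ∈ ⟦covered⟧} = {x1, x2, x5, x6, x8, x10, x11, x12}
⟦near x4⟧ = {x : ⟨x, x4⟩ ∈ ⟦near⟧} = {x1, x3, x5, x6, x7, x9, x10, x11, x12}
⟦beside x2⟧ = {x : ⟨x, x2⟩ ∈ ⟦beside⟧} = {x1, x2, x6, x9, x11, x12}
⟦chair⟧ = {x1, x2, x4, x5, x6, x10, x11, x12}
… ∩ ⟦that covered x4⟧ = {x1, x2, x4, x5, x6, x10, x11, x12} ∩ {x1, x2, x5, x6, x8, x10, x11, x12} = {x1, x2, x5, x6, x10, x11, x12}
… ∩ ⟦near x4⟧ = {x1, x2, x5, x6, x10, x11, x12} ∩ {x1, x3, x5, x6, x7, x9, x10, x11, x12} = {x1, x5, x6, x10, x11, x12}
… ∩ ⟦beside x2⟧ = {x1, x5, x6, x10, x11, x12} ∩ {x1, x2, x6, x9, x11, x12} = {x1, x6, x11, x12}
… ∩ ⟦shiny⟧ = {x1, x6, x11, x12} ∩ {x2, x3, x4, x5, x6, x7, x11} = {x6, x11}
So ⟦shiny chair that covered x4 near x4 beside x2⟧ = {x6, x11}.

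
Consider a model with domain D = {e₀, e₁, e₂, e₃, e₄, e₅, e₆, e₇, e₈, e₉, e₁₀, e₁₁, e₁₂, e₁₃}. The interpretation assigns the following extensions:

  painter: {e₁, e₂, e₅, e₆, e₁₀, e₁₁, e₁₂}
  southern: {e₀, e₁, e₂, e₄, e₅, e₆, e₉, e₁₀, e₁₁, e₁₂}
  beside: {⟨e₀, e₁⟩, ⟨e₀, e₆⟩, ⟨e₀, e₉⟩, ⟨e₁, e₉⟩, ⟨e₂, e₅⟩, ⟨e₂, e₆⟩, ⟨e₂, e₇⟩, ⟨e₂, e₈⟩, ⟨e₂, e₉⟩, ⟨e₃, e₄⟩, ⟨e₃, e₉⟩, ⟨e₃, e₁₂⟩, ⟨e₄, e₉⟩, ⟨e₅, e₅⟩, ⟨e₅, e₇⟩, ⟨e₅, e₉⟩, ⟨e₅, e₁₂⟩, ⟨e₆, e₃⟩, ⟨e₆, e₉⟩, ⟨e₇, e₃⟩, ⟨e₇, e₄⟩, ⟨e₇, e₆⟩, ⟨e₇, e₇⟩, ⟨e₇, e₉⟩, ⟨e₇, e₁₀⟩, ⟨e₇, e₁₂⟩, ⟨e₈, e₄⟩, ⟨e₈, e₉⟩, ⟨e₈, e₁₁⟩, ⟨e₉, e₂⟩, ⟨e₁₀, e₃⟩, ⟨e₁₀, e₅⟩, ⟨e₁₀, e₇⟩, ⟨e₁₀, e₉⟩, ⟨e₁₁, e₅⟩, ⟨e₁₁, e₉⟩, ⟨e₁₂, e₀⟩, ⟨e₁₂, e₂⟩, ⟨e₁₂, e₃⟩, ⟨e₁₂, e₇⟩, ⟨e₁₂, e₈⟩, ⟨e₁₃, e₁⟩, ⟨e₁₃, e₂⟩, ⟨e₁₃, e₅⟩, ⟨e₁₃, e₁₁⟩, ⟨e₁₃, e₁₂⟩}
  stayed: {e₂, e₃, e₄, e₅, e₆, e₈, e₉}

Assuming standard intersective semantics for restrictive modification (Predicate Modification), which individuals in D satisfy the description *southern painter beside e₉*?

{e₁, e₂, e₅, e₆, e₁₀, e₁₁}

⟦beside e₉⟧ = {x : ⟨x, e₉⟩ ∈ ⟦beside⟧} = {e₀, e₁, e₂, e₃, e₄, e₅, e₆, e₇, e₈, e₁₀, e₁₁}
⟦painter⟧ = {e₁, e₂, e₅, e₆, e₁₀, e₁₁, e₁₂}
… ∩ ⟦beside e₉⟧ = {e₁, e₂, e₅, e₆, e₁₀, e₁₁, e₁₂} ∩ {e₀, e₁, e₂, e₃, e₄, e₅, e₆, e₇, e₈, e₁₀, e₁₁} = {e₁, e₂, e₅, e₆, e₁₀, e₁₁}
… ∩ ⟦southern⟧ = {e₁, e₂, e₅, e₆, e₁₀, e₁₁} ∩ {e₀, e₁, e₂, e₄, e₅, e₆, e₉, e₁₀, e₁₁, e₁₂} = {e₁, e₂, e₅, e₆, e₁₀, e₁₁}
So ⟦southern painter beside e₉⟧ = {e₁, e₂, e₅, e₆, e₁₀, e₁₁}.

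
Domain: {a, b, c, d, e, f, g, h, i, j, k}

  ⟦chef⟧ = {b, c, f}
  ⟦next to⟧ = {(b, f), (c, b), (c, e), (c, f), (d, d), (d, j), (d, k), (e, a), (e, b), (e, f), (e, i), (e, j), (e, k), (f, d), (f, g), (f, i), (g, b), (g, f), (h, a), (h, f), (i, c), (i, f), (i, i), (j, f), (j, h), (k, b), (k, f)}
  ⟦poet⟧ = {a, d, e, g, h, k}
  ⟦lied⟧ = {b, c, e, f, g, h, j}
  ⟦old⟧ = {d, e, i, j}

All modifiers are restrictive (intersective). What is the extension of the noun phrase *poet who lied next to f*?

⟦who lied⟧ = ⟦lied⟧ = {b, c, e, f, g, h, j}
⟦next to f⟧ = {x : ⟨x, f⟩ ∈ ⟦next to⟧} = {b, c, e, g, h, i, j, k}
⟦poet⟧ = {a, d, e, g, h, k}
… ∩ ⟦who lied⟧ = {a, d, e, g, h, k} ∩ {b, c, e, f, g, h, j} = {e, g, h}
… ∩ ⟦next to f⟧ = {e, g, h} ∩ {b, c, e, g, h, i, j, k} = {e, g, h}
So ⟦poet who lied next to f⟧ = {e, g, h}.

{e, g, h}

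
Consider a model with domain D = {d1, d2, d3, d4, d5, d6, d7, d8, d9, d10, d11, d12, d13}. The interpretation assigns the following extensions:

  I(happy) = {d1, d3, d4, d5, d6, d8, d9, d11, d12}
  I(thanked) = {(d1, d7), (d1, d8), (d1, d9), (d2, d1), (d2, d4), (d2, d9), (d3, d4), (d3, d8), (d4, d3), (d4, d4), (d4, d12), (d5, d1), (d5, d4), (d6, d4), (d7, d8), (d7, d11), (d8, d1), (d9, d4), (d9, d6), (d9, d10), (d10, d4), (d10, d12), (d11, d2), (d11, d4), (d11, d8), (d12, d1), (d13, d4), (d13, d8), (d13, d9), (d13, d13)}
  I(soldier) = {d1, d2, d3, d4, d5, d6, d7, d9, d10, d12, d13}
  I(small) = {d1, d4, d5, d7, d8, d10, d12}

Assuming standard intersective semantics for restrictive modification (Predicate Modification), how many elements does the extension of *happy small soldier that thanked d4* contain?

⟦that thanked d4⟧ = {x : ⟨x, d4⟩ ∈ ⟦thanked⟧} = {d2, d3, d4, d5, d6, d9, d10, d11, d13}
⟦soldier⟧ = {d1, d2, d3, d4, d5, d6, d7, d9, d10, d12, d13}
… ∩ ⟦that thanked d4⟧ = {d1, d2, d3, d4, d5, d6, d7, d9, d10, d12, d13} ∩ {d2, d3, d4, d5, d6, d9, d10, d11, d13} = {d2, d3, d4, d5, d6, d9, d10, d13}
… ∩ ⟦happy⟧ = {d2, d3, d4, d5, d6, d9, d10, d13} ∩ {d1, d3, d4, d5, d6, d8, d9, d11, d12} = {d3, d4, d5, d6, d9}
… ∩ ⟦small⟧ = {d3, d4, d5, d6, d9} ∩ {d1, d4, d5, d7, d8, d10, d12} = {d4, d5}
⟦happy small soldier that thanked d4⟧ = {d4, d5}, so the cardinality is 2.

2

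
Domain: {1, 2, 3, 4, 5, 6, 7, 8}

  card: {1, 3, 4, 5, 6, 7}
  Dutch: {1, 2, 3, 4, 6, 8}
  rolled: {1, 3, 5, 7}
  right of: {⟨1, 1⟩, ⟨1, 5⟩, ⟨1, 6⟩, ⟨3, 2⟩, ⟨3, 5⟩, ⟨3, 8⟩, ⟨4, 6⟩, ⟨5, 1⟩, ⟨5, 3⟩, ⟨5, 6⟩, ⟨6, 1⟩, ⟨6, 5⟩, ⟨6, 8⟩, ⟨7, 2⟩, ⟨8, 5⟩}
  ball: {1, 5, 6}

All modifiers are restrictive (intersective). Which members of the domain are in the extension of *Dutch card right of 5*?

{1, 3, 6}

⟦right of 5⟧ = {x : ⟨x, 5⟩ ∈ ⟦right of⟧} = {1, 3, 6, 8}
⟦card⟧ = {1, 3, 4, 5, 6, 7}
… ∩ ⟦right of 5⟧ = {1, 3, 4, 5, 6, 7} ∩ {1, 3, 6, 8} = {1, 3, 6}
… ∩ ⟦Dutch⟧ = {1, 3, 6} ∩ {1, 2, 3, 4, 6, 8} = {1, 3, 6}
So ⟦Dutch card right of 5⟧ = {1, 3, 6}.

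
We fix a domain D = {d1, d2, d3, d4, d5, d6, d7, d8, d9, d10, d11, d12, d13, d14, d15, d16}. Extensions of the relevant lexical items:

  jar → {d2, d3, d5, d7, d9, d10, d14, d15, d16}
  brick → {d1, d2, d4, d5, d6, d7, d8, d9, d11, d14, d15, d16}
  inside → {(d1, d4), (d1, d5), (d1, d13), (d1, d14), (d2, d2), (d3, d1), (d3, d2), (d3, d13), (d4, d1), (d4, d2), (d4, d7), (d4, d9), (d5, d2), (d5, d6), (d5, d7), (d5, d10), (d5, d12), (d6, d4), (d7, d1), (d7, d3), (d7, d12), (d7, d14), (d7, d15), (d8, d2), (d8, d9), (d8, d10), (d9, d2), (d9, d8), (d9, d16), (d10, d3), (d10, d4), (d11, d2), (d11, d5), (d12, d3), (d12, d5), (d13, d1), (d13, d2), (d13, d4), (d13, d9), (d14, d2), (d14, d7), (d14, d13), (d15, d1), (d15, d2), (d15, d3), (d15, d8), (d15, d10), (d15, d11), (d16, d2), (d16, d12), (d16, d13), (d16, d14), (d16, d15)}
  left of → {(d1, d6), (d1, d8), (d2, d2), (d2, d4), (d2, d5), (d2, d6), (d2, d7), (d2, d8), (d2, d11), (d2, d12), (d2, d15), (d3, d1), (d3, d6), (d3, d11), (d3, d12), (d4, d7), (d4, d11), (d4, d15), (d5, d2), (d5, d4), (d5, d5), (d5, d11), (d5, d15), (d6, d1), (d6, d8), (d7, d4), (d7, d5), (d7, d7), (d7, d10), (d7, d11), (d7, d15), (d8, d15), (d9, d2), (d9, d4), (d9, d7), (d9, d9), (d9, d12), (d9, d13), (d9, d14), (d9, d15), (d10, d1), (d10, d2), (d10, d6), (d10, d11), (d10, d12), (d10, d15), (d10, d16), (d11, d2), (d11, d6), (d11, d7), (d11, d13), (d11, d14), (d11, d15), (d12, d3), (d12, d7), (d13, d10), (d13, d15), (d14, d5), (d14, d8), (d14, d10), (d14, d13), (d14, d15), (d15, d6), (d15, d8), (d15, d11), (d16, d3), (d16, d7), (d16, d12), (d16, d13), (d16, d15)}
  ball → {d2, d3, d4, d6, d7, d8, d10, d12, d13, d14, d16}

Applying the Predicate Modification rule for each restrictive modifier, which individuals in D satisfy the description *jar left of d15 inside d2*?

⟦left of d15⟧ = {x : ⟨x, d15⟩ ∈ ⟦left of⟧} = {d2, d4, d5, d7, d8, d9, d10, d11, d13, d14, d16}
⟦inside d2⟧ = {x : ⟨x, d2⟩ ∈ ⟦inside⟧} = {d2, d3, d4, d5, d8, d9, d11, d13, d14, d15, d16}
⟦jar⟧ = {d2, d3, d5, d7, d9, d10, d14, d15, d16}
… ∩ ⟦left of d15⟧ = {d2, d3, d5, d7, d9, d10, d14, d15, d16} ∩ {d2, d4, d5, d7, d8, d9, d10, d11, d13, d14, d16} = {d2, d5, d7, d9, d10, d14, d16}
… ∩ ⟦inside d2⟧ = {d2, d5, d7, d9, d10, d14, d16} ∩ {d2, d3, d4, d5, d8, d9, d11, d13, d14, d15, d16} = {d2, d5, d9, d14, d16}
So ⟦jar left of d15 inside d2⟧ = {d2, d5, d9, d14, d16}.

{d2, d5, d9, d14, d16}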